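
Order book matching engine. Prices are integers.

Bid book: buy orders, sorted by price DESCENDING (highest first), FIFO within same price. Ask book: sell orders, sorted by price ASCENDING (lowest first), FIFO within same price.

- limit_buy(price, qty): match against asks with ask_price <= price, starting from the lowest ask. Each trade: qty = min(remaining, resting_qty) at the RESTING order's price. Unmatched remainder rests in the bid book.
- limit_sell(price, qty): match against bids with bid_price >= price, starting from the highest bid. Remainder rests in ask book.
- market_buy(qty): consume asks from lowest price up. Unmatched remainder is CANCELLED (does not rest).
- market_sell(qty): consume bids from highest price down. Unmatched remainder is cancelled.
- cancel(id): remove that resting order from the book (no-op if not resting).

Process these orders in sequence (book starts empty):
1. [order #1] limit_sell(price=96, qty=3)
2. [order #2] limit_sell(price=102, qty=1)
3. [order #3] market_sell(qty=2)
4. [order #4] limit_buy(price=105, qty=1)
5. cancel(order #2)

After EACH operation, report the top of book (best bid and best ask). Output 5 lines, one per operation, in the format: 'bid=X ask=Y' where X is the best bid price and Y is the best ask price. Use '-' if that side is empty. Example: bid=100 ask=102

Answer: bid=- ask=96
bid=- ask=96
bid=- ask=96
bid=- ask=96
bid=- ask=96

Derivation:
After op 1 [order #1] limit_sell(price=96, qty=3): fills=none; bids=[-] asks=[#1:3@96]
After op 2 [order #2] limit_sell(price=102, qty=1): fills=none; bids=[-] asks=[#1:3@96 #2:1@102]
After op 3 [order #3] market_sell(qty=2): fills=none; bids=[-] asks=[#1:3@96 #2:1@102]
After op 4 [order #4] limit_buy(price=105, qty=1): fills=#4x#1:1@96; bids=[-] asks=[#1:2@96 #2:1@102]
After op 5 cancel(order #2): fills=none; bids=[-] asks=[#1:2@96]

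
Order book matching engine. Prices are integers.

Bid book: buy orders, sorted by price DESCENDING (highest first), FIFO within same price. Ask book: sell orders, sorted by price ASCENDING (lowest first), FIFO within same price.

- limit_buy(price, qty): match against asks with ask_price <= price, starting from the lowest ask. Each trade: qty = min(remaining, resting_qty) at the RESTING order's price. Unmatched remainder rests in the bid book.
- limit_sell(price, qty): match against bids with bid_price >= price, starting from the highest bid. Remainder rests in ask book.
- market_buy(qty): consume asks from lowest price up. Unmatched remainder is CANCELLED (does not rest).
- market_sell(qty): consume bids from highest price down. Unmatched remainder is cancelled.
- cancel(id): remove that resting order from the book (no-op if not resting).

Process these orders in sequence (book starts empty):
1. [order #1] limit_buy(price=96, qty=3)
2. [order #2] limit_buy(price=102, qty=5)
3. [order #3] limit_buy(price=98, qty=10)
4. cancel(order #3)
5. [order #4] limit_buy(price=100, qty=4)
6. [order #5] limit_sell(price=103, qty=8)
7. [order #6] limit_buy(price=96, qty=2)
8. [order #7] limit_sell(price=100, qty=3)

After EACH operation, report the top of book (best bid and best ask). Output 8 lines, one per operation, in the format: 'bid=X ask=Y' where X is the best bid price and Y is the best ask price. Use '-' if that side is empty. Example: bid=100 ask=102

After op 1 [order #1] limit_buy(price=96, qty=3): fills=none; bids=[#1:3@96] asks=[-]
After op 2 [order #2] limit_buy(price=102, qty=5): fills=none; bids=[#2:5@102 #1:3@96] asks=[-]
After op 3 [order #3] limit_buy(price=98, qty=10): fills=none; bids=[#2:5@102 #3:10@98 #1:3@96] asks=[-]
After op 4 cancel(order #3): fills=none; bids=[#2:5@102 #1:3@96] asks=[-]
After op 5 [order #4] limit_buy(price=100, qty=4): fills=none; bids=[#2:5@102 #4:4@100 #1:3@96] asks=[-]
After op 6 [order #5] limit_sell(price=103, qty=8): fills=none; bids=[#2:5@102 #4:4@100 #1:3@96] asks=[#5:8@103]
After op 7 [order #6] limit_buy(price=96, qty=2): fills=none; bids=[#2:5@102 #4:4@100 #1:3@96 #6:2@96] asks=[#5:8@103]
After op 8 [order #7] limit_sell(price=100, qty=3): fills=#2x#7:3@102; bids=[#2:2@102 #4:4@100 #1:3@96 #6:2@96] asks=[#5:8@103]

Answer: bid=96 ask=-
bid=102 ask=-
bid=102 ask=-
bid=102 ask=-
bid=102 ask=-
bid=102 ask=103
bid=102 ask=103
bid=102 ask=103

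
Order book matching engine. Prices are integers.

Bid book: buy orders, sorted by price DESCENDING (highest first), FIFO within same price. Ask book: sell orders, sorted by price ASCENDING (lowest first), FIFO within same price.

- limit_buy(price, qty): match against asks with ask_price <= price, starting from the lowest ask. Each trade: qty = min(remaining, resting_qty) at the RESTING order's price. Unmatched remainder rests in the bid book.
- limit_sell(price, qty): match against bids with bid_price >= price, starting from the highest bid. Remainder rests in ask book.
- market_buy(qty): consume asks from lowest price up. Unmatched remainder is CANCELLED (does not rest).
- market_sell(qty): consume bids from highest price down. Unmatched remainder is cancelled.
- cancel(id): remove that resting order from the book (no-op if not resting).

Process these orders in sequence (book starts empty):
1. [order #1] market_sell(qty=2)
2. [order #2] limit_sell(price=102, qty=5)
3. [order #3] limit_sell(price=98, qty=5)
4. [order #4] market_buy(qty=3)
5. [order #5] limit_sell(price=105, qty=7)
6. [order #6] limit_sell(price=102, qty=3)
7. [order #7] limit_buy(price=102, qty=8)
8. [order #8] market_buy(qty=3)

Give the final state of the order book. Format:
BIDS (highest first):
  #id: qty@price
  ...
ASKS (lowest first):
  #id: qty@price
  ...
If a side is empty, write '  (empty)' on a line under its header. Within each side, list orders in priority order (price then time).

After op 1 [order #1] market_sell(qty=2): fills=none; bids=[-] asks=[-]
After op 2 [order #2] limit_sell(price=102, qty=5): fills=none; bids=[-] asks=[#2:5@102]
After op 3 [order #3] limit_sell(price=98, qty=5): fills=none; bids=[-] asks=[#3:5@98 #2:5@102]
After op 4 [order #4] market_buy(qty=3): fills=#4x#3:3@98; bids=[-] asks=[#3:2@98 #2:5@102]
After op 5 [order #5] limit_sell(price=105, qty=7): fills=none; bids=[-] asks=[#3:2@98 #2:5@102 #5:7@105]
After op 6 [order #6] limit_sell(price=102, qty=3): fills=none; bids=[-] asks=[#3:2@98 #2:5@102 #6:3@102 #5:7@105]
After op 7 [order #7] limit_buy(price=102, qty=8): fills=#7x#3:2@98 #7x#2:5@102 #7x#6:1@102; bids=[-] asks=[#6:2@102 #5:7@105]
After op 8 [order #8] market_buy(qty=3): fills=#8x#6:2@102 #8x#5:1@105; bids=[-] asks=[#5:6@105]

Answer: BIDS (highest first):
  (empty)
ASKS (lowest first):
  #5: 6@105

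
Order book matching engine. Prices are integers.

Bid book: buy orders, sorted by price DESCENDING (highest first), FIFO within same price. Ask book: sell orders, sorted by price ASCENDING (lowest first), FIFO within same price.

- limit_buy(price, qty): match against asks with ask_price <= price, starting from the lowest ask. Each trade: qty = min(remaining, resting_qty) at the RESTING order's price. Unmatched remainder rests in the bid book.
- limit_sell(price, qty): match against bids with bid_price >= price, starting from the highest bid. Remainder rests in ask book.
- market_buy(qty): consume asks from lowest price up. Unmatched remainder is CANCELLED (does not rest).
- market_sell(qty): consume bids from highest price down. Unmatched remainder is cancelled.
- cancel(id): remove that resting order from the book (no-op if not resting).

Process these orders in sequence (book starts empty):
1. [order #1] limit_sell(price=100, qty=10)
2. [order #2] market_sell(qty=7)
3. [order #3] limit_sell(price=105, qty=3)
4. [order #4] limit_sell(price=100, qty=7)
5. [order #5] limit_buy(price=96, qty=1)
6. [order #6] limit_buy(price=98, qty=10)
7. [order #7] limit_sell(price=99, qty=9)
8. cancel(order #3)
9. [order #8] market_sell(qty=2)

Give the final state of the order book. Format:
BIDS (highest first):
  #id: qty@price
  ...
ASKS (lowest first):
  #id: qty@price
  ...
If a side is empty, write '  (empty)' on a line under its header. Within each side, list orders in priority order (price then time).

Answer: BIDS (highest first):
  #6: 8@98
  #5: 1@96
ASKS (lowest first):
  #7: 9@99
  #1: 10@100
  #4: 7@100

Derivation:
After op 1 [order #1] limit_sell(price=100, qty=10): fills=none; bids=[-] asks=[#1:10@100]
After op 2 [order #2] market_sell(qty=7): fills=none; bids=[-] asks=[#1:10@100]
After op 3 [order #3] limit_sell(price=105, qty=3): fills=none; bids=[-] asks=[#1:10@100 #3:3@105]
After op 4 [order #4] limit_sell(price=100, qty=7): fills=none; bids=[-] asks=[#1:10@100 #4:7@100 #3:3@105]
After op 5 [order #5] limit_buy(price=96, qty=1): fills=none; bids=[#5:1@96] asks=[#1:10@100 #4:7@100 #3:3@105]
After op 6 [order #6] limit_buy(price=98, qty=10): fills=none; bids=[#6:10@98 #5:1@96] asks=[#1:10@100 #4:7@100 #3:3@105]
After op 7 [order #7] limit_sell(price=99, qty=9): fills=none; bids=[#6:10@98 #5:1@96] asks=[#7:9@99 #1:10@100 #4:7@100 #3:3@105]
After op 8 cancel(order #3): fills=none; bids=[#6:10@98 #5:1@96] asks=[#7:9@99 #1:10@100 #4:7@100]
After op 9 [order #8] market_sell(qty=2): fills=#6x#8:2@98; bids=[#6:8@98 #5:1@96] asks=[#7:9@99 #1:10@100 #4:7@100]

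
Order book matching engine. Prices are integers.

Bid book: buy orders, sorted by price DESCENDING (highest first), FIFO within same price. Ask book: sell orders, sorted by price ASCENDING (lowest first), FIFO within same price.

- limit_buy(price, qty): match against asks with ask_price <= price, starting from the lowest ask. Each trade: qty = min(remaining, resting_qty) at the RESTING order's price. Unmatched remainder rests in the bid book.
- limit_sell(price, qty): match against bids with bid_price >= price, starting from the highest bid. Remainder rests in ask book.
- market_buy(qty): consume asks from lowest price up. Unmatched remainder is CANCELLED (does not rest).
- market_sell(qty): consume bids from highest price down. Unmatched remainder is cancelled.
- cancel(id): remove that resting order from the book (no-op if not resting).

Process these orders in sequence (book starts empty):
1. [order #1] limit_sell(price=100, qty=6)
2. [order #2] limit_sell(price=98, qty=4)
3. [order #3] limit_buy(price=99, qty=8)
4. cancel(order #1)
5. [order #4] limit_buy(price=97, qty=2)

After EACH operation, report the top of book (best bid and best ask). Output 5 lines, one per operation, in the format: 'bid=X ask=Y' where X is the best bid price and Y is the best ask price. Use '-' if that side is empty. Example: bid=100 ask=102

Answer: bid=- ask=100
bid=- ask=98
bid=99 ask=100
bid=99 ask=-
bid=99 ask=-

Derivation:
After op 1 [order #1] limit_sell(price=100, qty=6): fills=none; bids=[-] asks=[#1:6@100]
After op 2 [order #2] limit_sell(price=98, qty=4): fills=none; bids=[-] asks=[#2:4@98 #1:6@100]
After op 3 [order #3] limit_buy(price=99, qty=8): fills=#3x#2:4@98; bids=[#3:4@99] asks=[#1:6@100]
After op 4 cancel(order #1): fills=none; bids=[#3:4@99] asks=[-]
After op 5 [order #4] limit_buy(price=97, qty=2): fills=none; bids=[#3:4@99 #4:2@97] asks=[-]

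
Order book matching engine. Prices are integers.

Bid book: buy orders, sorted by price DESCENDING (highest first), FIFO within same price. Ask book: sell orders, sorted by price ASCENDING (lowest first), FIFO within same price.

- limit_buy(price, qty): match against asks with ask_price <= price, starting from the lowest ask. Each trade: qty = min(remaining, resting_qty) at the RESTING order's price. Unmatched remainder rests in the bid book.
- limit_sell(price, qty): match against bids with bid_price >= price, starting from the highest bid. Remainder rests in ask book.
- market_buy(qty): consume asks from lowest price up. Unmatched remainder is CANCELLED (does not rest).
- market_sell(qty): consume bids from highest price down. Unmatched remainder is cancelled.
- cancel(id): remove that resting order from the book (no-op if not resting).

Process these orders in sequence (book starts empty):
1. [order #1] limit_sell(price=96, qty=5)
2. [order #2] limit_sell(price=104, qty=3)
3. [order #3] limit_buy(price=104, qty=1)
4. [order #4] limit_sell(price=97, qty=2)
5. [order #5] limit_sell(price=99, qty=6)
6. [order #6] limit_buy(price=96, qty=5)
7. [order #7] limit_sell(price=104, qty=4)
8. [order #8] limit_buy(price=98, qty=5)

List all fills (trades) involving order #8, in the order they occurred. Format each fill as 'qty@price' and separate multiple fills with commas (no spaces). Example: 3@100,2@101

After op 1 [order #1] limit_sell(price=96, qty=5): fills=none; bids=[-] asks=[#1:5@96]
After op 2 [order #2] limit_sell(price=104, qty=3): fills=none; bids=[-] asks=[#1:5@96 #2:3@104]
After op 3 [order #3] limit_buy(price=104, qty=1): fills=#3x#1:1@96; bids=[-] asks=[#1:4@96 #2:3@104]
After op 4 [order #4] limit_sell(price=97, qty=2): fills=none; bids=[-] asks=[#1:4@96 #4:2@97 #2:3@104]
After op 5 [order #5] limit_sell(price=99, qty=6): fills=none; bids=[-] asks=[#1:4@96 #4:2@97 #5:6@99 #2:3@104]
After op 6 [order #6] limit_buy(price=96, qty=5): fills=#6x#1:4@96; bids=[#6:1@96] asks=[#4:2@97 #5:6@99 #2:3@104]
After op 7 [order #7] limit_sell(price=104, qty=4): fills=none; bids=[#6:1@96] asks=[#4:2@97 #5:6@99 #2:3@104 #7:4@104]
After op 8 [order #8] limit_buy(price=98, qty=5): fills=#8x#4:2@97; bids=[#8:3@98 #6:1@96] asks=[#5:6@99 #2:3@104 #7:4@104]

Answer: 2@97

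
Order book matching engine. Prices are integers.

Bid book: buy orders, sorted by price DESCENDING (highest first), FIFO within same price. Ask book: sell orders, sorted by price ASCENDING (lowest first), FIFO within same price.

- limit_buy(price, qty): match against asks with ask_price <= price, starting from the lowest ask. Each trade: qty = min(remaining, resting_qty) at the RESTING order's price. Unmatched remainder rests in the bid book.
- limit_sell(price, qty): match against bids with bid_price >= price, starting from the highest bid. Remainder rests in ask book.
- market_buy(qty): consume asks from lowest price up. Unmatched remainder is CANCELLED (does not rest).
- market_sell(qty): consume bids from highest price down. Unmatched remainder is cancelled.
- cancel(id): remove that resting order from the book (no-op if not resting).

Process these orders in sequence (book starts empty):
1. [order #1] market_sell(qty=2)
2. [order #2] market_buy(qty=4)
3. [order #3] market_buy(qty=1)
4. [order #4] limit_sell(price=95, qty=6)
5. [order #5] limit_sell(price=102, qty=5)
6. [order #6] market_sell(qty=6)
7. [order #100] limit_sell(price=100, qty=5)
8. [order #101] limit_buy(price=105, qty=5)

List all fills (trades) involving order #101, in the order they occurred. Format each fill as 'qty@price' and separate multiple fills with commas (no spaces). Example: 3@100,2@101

After op 1 [order #1] market_sell(qty=2): fills=none; bids=[-] asks=[-]
After op 2 [order #2] market_buy(qty=4): fills=none; bids=[-] asks=[-]
After op 3 [order #3] market_buy(qty=1): fills=none; bids=[-] asks=[-]
After op 4 [order #4] limit_sell(price=95, qty=6): fills=none; bids=[-] asks=[#4:6@95]
After op 5 [order #5] limit_sell(price=102, qty=5): fills=none; bids=[-] asks=[#4:6@95 #5:5@102]
After op 6 [order #6] market_sell(qty=6): fills=none; bids=[-] asks=[#4:6@95 #5:5@102]
After op 7 [order #100] limit_sell(price=100, qty=5): fills=none; bids=[-] asks=[#4:6@95 #100:5@100 #5:5@102]
After op 8 [order #101] limit_buy(price=105, qty=5): fills=#101x#4:5@95; bids=[-] asks=[#4:1@95 #100:5@100 #5:5@102]

Answer: 5@95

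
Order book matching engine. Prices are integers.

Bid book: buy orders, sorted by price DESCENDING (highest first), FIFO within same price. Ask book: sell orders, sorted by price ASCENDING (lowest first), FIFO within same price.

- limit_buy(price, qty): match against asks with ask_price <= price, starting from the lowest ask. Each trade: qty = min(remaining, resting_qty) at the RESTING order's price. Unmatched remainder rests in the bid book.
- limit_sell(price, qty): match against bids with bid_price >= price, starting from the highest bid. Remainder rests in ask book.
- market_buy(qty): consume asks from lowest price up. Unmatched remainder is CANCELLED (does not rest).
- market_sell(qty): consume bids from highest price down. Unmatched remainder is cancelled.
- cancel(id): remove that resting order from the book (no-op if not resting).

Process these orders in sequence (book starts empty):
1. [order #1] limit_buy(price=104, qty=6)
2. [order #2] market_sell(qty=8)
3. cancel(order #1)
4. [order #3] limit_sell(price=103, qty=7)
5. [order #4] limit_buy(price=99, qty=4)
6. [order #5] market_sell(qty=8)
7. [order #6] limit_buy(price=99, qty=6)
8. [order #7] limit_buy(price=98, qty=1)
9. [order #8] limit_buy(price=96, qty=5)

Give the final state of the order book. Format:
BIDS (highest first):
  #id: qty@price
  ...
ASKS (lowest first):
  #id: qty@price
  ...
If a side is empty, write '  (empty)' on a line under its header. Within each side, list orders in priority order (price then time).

After op 1 [order #1] limit_buy(price=104, qty=6): fills=none; bids=[#1:6@104] asks=[-]
After op 2 [order #2] market_sell(qty=8): fills=#1x#2:6@104; bids=[-] asks=[-]
After op 3 cancel(order #1): fills=none; bids=[-] asks=[-]
After op 4 [order #3] limit_sell(price=103, qty=7): fills=none; bids=[-] asks=[#3:7@103]
After op 5 [order #4] limit_buy(price=99, qty=4): fills=none; bids=[#4:4@99] asks=[#3:7@103]
After op 6 [order #5] market_sell(qty=8): fills=#4x#5:4@99; bids=[-] asks=[#3:7@103]
After op 7 [order #6] limit_buy(price=99, qty=6): fills=none; bids=[#6:6@99] asks=[#3:7@103]
After op 8 [order #7] limit_buy(price=98, qty=1): fills=none; bids=[#6:6@99 #7:1@98] asks=[#3:7@103]
After op 9 [order #8] limit_buy(price=96, qty=5): fills=none; bids=[#6:6@99 #7:1@98 #8:5@96] asks=[#3:7@103]

Answer: BIDS (highest first):
  #6: 6@99
  #7: 1@98
  #8: 5@96
ASKS (lowest first):
  #3: 7@103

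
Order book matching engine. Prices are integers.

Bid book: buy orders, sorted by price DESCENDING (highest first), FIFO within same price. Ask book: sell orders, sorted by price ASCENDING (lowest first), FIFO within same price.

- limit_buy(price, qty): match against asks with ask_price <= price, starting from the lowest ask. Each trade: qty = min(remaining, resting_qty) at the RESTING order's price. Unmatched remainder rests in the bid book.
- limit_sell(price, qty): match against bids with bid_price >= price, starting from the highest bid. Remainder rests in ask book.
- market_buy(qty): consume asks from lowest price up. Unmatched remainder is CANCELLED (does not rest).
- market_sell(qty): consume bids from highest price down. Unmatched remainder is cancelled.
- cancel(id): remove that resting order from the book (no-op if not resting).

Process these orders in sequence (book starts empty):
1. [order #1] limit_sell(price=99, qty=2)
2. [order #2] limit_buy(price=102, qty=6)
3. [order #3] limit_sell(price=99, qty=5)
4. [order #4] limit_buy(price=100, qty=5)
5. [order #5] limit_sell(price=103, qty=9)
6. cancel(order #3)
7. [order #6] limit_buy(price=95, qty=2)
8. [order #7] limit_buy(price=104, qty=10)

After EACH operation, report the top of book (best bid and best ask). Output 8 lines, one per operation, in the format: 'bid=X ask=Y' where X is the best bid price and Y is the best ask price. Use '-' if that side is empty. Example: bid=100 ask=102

Answer: bid=- ask=99
bid=102 ask=-
bid=- ask=99
bid=100 ask=-
bid=100 ask=103
bid=100 ask=103
bid=100 ask=103
bid=104 ask=-

Derivation:
After op 1 [order #1] limit_sell(price=99, qty=2): fills=none; bids=[-] asks=[#1:2@99]
After op 2 [order #2] limit_buy(price=102, qty=6): fills=#2x#1:2@99; bids=[#2:4@102] asks=[-]
After op 3 [order #3] limit_sell(price=99, qty=5): fills=#2x#3:4@102; bids=[-] asks=[#3:1@99]
After op 4 [order #4] limit_buy(price=100, qty=5): fills=#4x#3:1@99; bids=[#4:4@100] asks=[-]
After op 5 [order #5] limit_sell(price=103, qty=9): fills=none; bids=[#4:4@100] asks=[#5:9@103]
After op 6 cancel(order #3): fills=none; bids=[#4:4@100] asks=[#5:9@103]
After op 7 [order #6] limit_buy(price=95, qty=2): fills=none; bids=[#4:4@100 #6:2@95] asks=[#5:9@103]
After op 8 [order #7] limit_buy(price=104, qty=10): fills=#7x#5:9@103; bids=[#7:1@104 #4:4@100 #6:2@95] asks=[-]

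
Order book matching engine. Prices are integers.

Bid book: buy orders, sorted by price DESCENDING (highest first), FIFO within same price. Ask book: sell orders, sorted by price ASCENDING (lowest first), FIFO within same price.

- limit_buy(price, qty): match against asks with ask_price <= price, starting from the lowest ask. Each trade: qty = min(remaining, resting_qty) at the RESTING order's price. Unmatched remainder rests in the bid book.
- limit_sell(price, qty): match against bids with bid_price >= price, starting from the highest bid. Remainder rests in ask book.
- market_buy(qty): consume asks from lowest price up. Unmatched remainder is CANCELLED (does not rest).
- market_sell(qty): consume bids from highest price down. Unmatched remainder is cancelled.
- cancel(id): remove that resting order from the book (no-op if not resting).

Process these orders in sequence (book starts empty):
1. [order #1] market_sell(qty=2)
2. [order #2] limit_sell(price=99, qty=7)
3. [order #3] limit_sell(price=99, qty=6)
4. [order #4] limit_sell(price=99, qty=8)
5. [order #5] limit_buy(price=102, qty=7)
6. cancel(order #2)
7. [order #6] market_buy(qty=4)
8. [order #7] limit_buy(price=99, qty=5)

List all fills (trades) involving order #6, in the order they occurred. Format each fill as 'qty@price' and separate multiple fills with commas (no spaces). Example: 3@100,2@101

After op 1 [order #1] market_sell(qty=2): fills=none; bids=[-] asks=[-]
After op 2 [order #2] limit_sell(price=99, qty=7): fills=none; bids=[-] asks=[#2:7@99]
After op 3 [order #3] limit_sell(price=99, qty=6): fills=none; bids=[-] asks=[#2:7@99 #3:6@99]
After op 4 [order #4] limit_sell(price=99, qty=8): fills=none; bids=[-] asks=[#2:7@99 #3:6@99 #4:8@99]
After op 5 [order #5] limit_buy(price=102, qty=7): fills=#5x#2:7@99; bids=[-] asks=[#3:6@99 #4:8@99]
After op 6 cancel(order #2): fills=none; bids=[-] asks=[#3:6@99 #4:8@99]
After op 7 [order #6] market_buy(qty=4): fills=#6x#3:4@99; bids=[-] asks=[#3:2@99 #4:8@99]
After op 8 [order #7] limit_buy(price=99, qty=5): fills=#7x#3:2@99 #7x#4:3@99; bids=[-] asks=[#4:5@99]

Answer: 4@99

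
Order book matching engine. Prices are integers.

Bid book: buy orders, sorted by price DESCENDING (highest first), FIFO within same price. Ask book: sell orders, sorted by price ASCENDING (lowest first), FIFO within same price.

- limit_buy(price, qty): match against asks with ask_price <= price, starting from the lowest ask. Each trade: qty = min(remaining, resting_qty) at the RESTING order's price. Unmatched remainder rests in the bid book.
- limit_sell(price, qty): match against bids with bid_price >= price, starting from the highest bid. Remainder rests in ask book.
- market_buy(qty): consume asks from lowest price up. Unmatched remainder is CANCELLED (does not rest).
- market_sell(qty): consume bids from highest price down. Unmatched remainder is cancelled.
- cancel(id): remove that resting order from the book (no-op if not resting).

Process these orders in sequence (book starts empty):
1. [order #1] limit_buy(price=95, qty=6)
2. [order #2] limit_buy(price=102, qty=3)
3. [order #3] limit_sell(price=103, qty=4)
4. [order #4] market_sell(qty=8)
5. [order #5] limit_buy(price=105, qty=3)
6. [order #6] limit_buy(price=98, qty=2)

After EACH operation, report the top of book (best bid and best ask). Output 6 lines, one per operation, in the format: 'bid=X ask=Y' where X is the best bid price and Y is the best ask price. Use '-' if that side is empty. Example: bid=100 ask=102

After op 1 [order #1] limit_buy(price=95, qty=6): fills=none; bids=[#1:6@95] asks=[-]
After op 2 [order #2] limit_buy(price=102, qty=3): fills=none; bids=[#2:3@102 #1:6@95] asks=[-]
After op 3 [order #3] limit_sell(price=103, qty=4): fills=none; bids=[#2:3@102 #1:6@95] asks=[#3:4@103]
After op 4 [order #4] market_sell(qty=8): fills=#2x#4:3@102 #1x#4:5@95; bids=[#1:1@95] asks=[#3:4@103]
After op 5 [order #5] limit_buy(price=105, qty=3): fills=#5x#3:3@103; bids=[#1:1@95] asks=[#3:1@103]
After op 6 [order #6] limit_buy(price=98, qty=2): fills=none; bids=[#6:2@98 #1:1@95] asks=[#3:1@103]

Answer: bid=95 ask=-
bid=102 ask=-
bid=102 ask=103
bid=95 ask=103
bid=95 ask=103
bid=98 ask=103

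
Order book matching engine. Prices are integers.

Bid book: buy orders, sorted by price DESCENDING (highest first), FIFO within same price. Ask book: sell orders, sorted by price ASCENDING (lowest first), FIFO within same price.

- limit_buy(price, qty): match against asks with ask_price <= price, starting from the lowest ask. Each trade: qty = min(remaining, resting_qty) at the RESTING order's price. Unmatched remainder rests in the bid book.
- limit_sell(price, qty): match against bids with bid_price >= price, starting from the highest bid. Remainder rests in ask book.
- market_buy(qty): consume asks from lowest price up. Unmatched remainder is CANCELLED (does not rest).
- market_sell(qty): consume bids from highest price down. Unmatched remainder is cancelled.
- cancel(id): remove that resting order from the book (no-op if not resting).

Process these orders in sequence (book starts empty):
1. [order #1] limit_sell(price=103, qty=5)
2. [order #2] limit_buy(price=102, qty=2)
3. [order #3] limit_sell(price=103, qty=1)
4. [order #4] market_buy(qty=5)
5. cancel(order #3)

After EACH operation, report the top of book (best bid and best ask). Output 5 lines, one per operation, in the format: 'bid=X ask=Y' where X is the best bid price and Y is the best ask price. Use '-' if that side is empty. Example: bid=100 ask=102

After op 1 [order #1] limit_sell(price=103, qty=5): fills=none; bids=[-] asks=[#1:5@103]
After op 2 [order #2] limit_buy(price=102, qty=2): fills=none; bids=[#2:2@102] asks=[#1:5@103]
After op 3 [order #3] limit_sell(price=103, qty=1): fills=none; bids=[#2:2@102] asks=[#1:5@103 #3:1@103]
After op 4 [order #4] market_buy(qty=5): fills=#4x#1:5@103; bids=[#2:2@102] asks=[#3:1@103]
After op 5 cancel(order #3): fills=none; bids=[#2:2@102] asks=[-]

Answer: bid=- ask=103
bid=102 ask=103
bid=102 ask=103
bid=102 ask=103
bid=102 ask=-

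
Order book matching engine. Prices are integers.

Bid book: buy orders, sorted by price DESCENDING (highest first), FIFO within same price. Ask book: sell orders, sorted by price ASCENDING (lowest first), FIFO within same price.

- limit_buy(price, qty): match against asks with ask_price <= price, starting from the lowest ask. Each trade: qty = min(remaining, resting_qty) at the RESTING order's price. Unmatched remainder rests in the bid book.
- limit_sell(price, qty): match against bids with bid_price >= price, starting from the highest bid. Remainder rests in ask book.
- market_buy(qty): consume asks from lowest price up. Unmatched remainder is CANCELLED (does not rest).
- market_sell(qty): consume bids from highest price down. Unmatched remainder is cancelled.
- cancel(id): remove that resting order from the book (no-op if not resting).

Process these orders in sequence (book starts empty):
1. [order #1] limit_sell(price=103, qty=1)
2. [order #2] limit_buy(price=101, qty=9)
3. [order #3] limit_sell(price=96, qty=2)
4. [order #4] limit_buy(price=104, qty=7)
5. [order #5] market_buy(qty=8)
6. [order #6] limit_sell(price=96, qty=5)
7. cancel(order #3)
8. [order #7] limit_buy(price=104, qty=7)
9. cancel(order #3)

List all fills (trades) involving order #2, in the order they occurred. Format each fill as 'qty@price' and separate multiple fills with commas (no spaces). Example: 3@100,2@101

Answer: 2@101

Derivation:
After op 1 [order #1] limit_sell(price=103, qty=1): fills=none; bids=[-] asks=[#1:1@103]
After op 2 [order #2] limit_buy(price=101, qty=9): fills=none; bids=[#2:9@101] asks=[#1:1@103]
After op 3 [order #3] limit_sell(price=96, qty=2): fills=#2x#3:2@101; bids=[#2:7@101] asks=[#1:1@103]
After op 4 [order #4] limit_buy(price=104, qty=7): fills=#4x#1:1@103; bids=[#4:6@104 #2:7@101] asks=[-]
After op 5 [order #5] market_buy(qty=8): fills=none; bids=[#4:6@104 #2:7@101] asks=[-]
After op 6 [order #6] limit_sell(price=96, qty=5): fills=#4x#6:5@104; bids=[#4:1@104 #2:7@101] asks=[-]
After op 7 cancel(order #3): fills=none; bids=[#4:1@104 #2:7@101] asks=[-]
After op 8 [order #7] limit_buy(price=104, qty=7): fills=none; bids=[#4:1@104 #7:7@104 #2:7@101] asks=[-]
After op 9 cancel(order #3): fills=none; bids=[#4:1@104 #7:7@104 #2:7@101] asks=[-]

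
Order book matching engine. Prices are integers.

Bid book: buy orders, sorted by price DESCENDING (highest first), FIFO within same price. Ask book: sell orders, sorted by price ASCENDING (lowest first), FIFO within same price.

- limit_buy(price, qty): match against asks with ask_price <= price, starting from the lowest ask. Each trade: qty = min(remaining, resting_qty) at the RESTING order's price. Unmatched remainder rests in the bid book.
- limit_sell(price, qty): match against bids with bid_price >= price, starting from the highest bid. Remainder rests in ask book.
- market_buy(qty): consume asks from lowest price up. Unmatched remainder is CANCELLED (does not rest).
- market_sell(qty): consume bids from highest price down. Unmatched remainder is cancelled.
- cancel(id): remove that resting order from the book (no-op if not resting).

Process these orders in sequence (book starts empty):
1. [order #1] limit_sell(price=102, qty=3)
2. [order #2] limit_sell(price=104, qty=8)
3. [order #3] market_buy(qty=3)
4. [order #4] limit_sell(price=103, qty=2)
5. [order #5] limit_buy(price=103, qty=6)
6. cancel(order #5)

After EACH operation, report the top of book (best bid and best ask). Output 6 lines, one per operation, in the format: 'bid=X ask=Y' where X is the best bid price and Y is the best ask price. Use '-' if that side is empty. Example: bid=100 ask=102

After op 1 [order #1] limit_sell(price=102, qty=3): fills=none; bids=[-] asks=[#1:3@102]
After op 2 [order #2] limit_sell(price=104, qty=8): fills=none; bids=[-] asks=[#1:3@102 #2:8@104]
After op 3 [order #3] market_buy(qty=3): fills=#3x#1:3@102; bids=[-] asks=[#2:8@104]
After op 4 [order #4] limit_sell(price=103, qty=2): fills=none; bids=[-] asks=[#4:2@103 #2:8@104]
After op 5 [order #5] limit_buy(price=103, qty=6): fills=#5x#4:2@103; bids=[#5:4@103] asks=[#2:8@104]
After op 6 cancel(order #5): fills=none; bids=[-] asks=[#2:8@104]

Answer: bid=- ask=102
bid=- ask=102
bid=- ask=104
bid=- ask=103
bid=103 ask=104
bid=- ask=104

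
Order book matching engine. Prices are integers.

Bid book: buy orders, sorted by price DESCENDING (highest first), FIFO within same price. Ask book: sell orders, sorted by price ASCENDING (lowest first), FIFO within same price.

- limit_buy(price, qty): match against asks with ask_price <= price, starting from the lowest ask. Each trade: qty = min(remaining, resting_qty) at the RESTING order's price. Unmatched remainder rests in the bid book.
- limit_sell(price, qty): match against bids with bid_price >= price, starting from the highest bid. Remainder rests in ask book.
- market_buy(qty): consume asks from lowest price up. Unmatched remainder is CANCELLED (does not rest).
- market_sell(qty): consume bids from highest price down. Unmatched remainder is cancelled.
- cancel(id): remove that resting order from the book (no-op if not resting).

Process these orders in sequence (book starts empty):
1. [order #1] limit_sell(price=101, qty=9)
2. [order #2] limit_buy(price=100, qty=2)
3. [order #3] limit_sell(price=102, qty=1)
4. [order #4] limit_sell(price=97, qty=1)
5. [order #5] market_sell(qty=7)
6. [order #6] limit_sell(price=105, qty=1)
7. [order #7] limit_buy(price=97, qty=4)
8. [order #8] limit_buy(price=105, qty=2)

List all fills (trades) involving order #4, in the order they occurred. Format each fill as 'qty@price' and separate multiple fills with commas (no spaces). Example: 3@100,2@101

After op 1 [order #1] limit_sell(price=101, qty=9): fills=none; bids=[-] asks=[#1:9@101]
After op 2 [order #2] limit_buy(price=100, qty=2): fills=none; bids=[#2:2@100] asks=[#1:9@101]
After op 3 [order #3] limit_sell(price=102, qty=1): fills=none; bids=[#2:2@100] asks=[#1:9@101 #3:1@102]
After op 4 [order #4] limit_sell(price=97, qty=1): fills=#2x#4:1@100; bids=[#2:1@100] asks=[#1:9@101 #3:1@102]
After op 5 [order #5] market_sell(qty=7): fills=#2x#5:1@100; bids=[-] asks=[#1:9@101 #3:1@102]
After op 6 [order #6] limit_sell(price=105, qty=1): fills=none; bids=[-] asks=[#1:9@101 #3:1@102 #6:1@105]
After op 7 [order #7] limit_buy(price=97, qty=4): fills=none; bids=[#7:4@97] asks=[#1:9@101 #3:1@102 #6:1@105]
After op 8 [order #8] limit_buy(price=105, qty=2): fills=#8x#1:2@101; bids=[#7:4@97] asks=[#1:7@101 #3:1@102 #6:1@105]

Answer: 1@100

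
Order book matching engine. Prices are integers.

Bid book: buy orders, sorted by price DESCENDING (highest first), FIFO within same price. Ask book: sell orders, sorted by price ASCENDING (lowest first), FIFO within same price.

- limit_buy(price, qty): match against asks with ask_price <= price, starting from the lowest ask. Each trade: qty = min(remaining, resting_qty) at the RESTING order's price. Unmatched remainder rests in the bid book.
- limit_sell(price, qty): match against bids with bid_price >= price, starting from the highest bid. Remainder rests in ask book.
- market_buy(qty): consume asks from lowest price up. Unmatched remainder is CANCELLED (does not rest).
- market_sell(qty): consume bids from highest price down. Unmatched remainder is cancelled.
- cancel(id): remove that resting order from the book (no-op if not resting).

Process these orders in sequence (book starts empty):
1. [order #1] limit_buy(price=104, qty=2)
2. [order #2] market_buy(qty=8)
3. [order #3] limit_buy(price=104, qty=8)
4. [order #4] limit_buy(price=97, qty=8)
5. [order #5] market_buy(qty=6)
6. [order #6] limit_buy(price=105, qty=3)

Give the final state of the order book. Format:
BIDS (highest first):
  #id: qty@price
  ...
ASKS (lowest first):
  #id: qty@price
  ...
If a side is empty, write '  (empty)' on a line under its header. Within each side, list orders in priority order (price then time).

After op 1 [order #1] limit_buy(price=104, qty=2): fills=none; bids=[#1:2@104] asks=[-]
After op 2 [order #2] market_buy(qty=8): fills=none; bids=[#1:2@104] asks=[-]
After op 3 [order #3] limit_buy(price=104, qty=8): fills=none; bids=[#1:2@104 #3:8@104] asks=[-]
After op 4 [order #4] limit_buy(price=97, qty=8): fills=none; bids=[#1:2@104 #3:8@104 #4:8@97] asks=[-]
After op 5 [order #5] market_buy(qty=6): fills=none; bids=[#1:2@104 #3:8@104 #4:8@97] asks=[-]
After op 6 [order #6] limit_buy(price=105, qty=3): fills=none; bids=[#6:3@105 #1:2@104 #3:8@104 #4:8@97] asks=[-]

Answer: BIDS (highest first):
  #6: 3@105
  #1: 2@104
  #3: 8@104
  #4: 8@97
ASKS (lowest first):
  (empty)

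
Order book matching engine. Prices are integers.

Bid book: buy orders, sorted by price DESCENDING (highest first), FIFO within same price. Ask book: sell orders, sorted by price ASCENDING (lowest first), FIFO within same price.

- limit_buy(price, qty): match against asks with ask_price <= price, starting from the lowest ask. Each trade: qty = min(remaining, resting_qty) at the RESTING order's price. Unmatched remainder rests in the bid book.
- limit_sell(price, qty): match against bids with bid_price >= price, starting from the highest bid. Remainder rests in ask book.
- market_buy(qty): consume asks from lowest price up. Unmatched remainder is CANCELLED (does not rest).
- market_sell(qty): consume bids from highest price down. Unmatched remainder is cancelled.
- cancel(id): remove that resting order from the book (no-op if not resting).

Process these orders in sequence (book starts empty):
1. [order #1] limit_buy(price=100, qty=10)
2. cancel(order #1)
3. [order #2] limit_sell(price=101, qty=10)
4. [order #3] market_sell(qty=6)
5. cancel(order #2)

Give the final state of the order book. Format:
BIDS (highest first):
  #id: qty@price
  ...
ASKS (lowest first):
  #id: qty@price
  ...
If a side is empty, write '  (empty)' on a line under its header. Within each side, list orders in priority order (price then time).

After op 1 [order #1] limit_buy(price=100, qty=10): fills=none; bids=[#1:10@100] asks=[-]
After op 2 cancel(order #1): fills=none; bids=[-] asks=[-]
After op 3 [order #2] limit_sell(price=101, qty=10): fills=none; bids=[-] asks=[#2:10@101]
After op 4 [order #3] market_sell(qty=6): fills=none; bids=[-] asks=[#2:10@101]
After op 5 cancel(order #2): fills=none; bids=[-] asks=[-]

Answer: BIDS (highest first):
  (empty)
ASKS (lowest first):
  (empty)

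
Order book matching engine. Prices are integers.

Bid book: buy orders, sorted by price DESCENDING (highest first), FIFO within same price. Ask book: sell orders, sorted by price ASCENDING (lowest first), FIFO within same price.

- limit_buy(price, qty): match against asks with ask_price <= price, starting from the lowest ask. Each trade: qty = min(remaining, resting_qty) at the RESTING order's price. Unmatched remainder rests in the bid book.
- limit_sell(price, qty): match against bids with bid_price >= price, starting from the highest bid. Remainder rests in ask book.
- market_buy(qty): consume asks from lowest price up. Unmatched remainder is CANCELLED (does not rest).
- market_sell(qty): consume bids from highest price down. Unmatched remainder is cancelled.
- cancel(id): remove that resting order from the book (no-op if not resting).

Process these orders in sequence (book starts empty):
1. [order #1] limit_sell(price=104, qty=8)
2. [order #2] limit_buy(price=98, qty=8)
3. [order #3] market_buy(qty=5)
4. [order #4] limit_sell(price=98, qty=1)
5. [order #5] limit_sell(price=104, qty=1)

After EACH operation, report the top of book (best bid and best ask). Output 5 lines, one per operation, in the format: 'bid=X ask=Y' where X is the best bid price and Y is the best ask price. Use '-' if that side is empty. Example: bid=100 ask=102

Answer: bid=- ask=104
bid=98 ask=104
bid=98 ask=104
bid=98 ask=104
bid=98 ask=104

Derivation:
After op 1 [order #1] limit_sell(price=104, qty=8): fills=none; bids=[-] asks=[#1:8@104]
After op 2 [order #2] limit_buy(price=98, qty=8): fills=none; bids=[#2:8@98] asks=[#1:8@104]
After op 3 [order #3] market_buy(qty=5): fills=#3x#1:5@104; bids=[#2:8@98] asks=[#1:3@104]
After op 4 [order #4] limit_sell(price=98, qty=1): fills=#2x#4:1@98; bids=[#2:7@98] asks=[#1:3@104]
After op 5 [order #5] limit_sell(price=104, qty=1): fills=none; bids=[#2:7@98] asks=[#1:3@104 #5:1@104]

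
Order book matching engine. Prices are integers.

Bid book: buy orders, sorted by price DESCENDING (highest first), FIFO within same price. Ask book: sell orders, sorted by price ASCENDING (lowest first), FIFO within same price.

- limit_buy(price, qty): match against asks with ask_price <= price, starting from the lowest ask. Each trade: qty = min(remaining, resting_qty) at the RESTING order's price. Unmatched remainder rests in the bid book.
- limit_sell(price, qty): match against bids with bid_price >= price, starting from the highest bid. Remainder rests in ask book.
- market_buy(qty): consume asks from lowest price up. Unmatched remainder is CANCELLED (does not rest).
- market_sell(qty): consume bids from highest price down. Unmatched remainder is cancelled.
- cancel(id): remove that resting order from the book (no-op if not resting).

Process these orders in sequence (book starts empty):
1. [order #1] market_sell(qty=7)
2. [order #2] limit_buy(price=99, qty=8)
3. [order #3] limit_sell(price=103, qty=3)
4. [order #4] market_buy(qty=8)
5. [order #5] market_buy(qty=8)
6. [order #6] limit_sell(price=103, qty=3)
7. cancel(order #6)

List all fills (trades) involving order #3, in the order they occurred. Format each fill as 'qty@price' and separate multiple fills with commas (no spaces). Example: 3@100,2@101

Answer: 3@103

Derivation:
After op 1 [order #1] market_sell(qty=7): fills=none; bids=[-] asks=[-]
After op 2 [order #2] limit_buy(price=99, qty=8): fills=none; bids=[#2:8@99] asks=[-]
After op 3 [order #3] limit_sell(price=103, qty=3): fills=none; bids=[#2:8@99] asks=[#3:3@103]
After op 4 [order #4] market_buy(qty=8): fills=#4x#3:3@103; bids=[#2:8@99] asks=[-]
After op 5 [order #5] market_buy(qty=8): fills=none; bids=[#2:8@99] asks=[-]
After op 6 [order #6] limit_sell(price=103, qty=3): fills=none; bids=[#2:8@99] asks=[#6:3@103]
After op 7 cancel(order #6): fills=none; bids=[#2:8@99] asks=[-]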